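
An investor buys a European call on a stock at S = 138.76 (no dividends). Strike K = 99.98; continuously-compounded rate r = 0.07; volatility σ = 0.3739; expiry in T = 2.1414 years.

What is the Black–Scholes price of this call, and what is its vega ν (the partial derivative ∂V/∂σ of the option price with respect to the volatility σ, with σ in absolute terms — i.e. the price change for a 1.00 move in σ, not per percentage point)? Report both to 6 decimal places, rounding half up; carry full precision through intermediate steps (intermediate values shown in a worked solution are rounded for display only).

price = 58.863882
ν = 41.979958

σ√T = 0.3739·√2.1414 = 0.547147
d₁ = (ln(S/K) + (r+σ²/2)T) / (σ√T) = (ln(138.76/99.98) + (0.07+0.3739²/2)·2.1414) / 0.547147 = (0.327776 + 0.299583) / 0.547147 = 1.146599
d₂ = d₁ − σ√T = 1.146599 − 0.547147 = 0.599452
e^{−rT} = e^{−0.07·2.1414} = 0.860796
N(d₁) = 0.874226,  N(d₂) = 0.725564
Call price V = S·N(d₁) − K·e^{−rT}·N(d₂) = 121.307648 − 62.443766 = 58.863882
φ(d₁) = (1/√(2π))·e^{−d₁²/2} = 0.206742
ν = S·φ(d₁)·√T = 41.979958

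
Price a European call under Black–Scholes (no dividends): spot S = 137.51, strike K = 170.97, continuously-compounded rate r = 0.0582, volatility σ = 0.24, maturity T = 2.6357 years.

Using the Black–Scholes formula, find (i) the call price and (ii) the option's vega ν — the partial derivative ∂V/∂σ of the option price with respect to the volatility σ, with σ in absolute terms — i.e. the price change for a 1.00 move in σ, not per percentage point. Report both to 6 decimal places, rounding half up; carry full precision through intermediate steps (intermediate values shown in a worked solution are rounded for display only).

σ√T = 0.24·√2.6357 = 0.389636
d₁ = (ln(S/K) + (r+σ²/2)T) / (σ√T) = (ln(137.51/170.97) + (0.0582+0.24²/2)·2.6357) / 0.389636 = (-0.217791 + 0.229306) / 0.389636 = 0.029552
d₂ = d₁ − σ√T = 0.029552 − 0.389636 = -0.360084
e^{−rT} = e^{−0.0582·2.6357} = 0.857788
N(d₁) = 0.511788,  N(d₂) = 0.359392
Call price V = S·N(d₁) − K·e^{−rT}·N(d₂) = 70.375932 − 52.707031 = 17.668901
φ(d₁) = (1/√(2π))·e^{−d₁²/2} = 0.398768
ν = S·φ(d₁)·√T = 89.023097

price = 17.668901
ν = 89.023097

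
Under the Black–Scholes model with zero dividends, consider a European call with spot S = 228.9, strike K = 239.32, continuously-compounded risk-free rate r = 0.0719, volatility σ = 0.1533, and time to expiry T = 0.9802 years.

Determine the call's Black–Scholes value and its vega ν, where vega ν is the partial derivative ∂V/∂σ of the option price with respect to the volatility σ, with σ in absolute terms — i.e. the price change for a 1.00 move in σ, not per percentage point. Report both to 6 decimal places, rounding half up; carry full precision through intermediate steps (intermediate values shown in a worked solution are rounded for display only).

σ√T = 0.1533·√0.9802 = 0.151775
d₁ = (ln(S/K) + (r+σ²/2)T) / (σ√T) = (ln(228.9/239.32) + (0.0719+0.1533²/2)·0.9802) / 0.151775 = (-0.044516 + 0.081994) / 0.151775 = 0.246931
d₂ = d₁ − σ√T = 0.246931 − 0.151775 = 0.095156
e^{−rT} = e^{−0.0719·0.9802} = 0.931950
N(d₁) = 0.597519,  N(d₂) = 0.537904
Call price V = S·N(d₁) − K·e^{−rT}·N(d₂) = 136.772105 − 119.971102 = 16.801002
φ(d₁) = (1/√(2π))·e^{−d₁²/2} = 0.386963
ν = S·φ(d₁)·√T = 87.694573

price = 16.801002
ν = 87.694573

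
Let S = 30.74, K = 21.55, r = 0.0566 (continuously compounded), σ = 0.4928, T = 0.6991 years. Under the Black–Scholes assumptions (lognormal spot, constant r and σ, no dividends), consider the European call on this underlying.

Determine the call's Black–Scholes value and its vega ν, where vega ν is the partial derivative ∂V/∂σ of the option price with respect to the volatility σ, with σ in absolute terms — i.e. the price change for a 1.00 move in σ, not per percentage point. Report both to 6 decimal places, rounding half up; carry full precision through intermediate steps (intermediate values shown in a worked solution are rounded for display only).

σ√T = 0.4928·√0.6991 = 0.412041
d₁ = (ln(S/K) + (r+σ²/2)T) / (σ√T) = (ln(30.74/21.55) + (0.0566+0.4928²/2)·0.6991) / 0.412041 = (0.355189 + 0.124458) / 0.412041 = 1.164076
d₂ = d₁ − σ√T = 1.164076 − 0.412041 = 0.752035
e^{−rT} = e^{−0.0566·0.6991} = 0.961204
N(d₁) = 0.877803,  N(d₂) = 0.773985
Call price V = S·N(d₁) − K·e^{−rT}·N(d₂) = 26.983675 − 16.032275 = 10.951399
φ(d₁) = (1/√(2π))·e^{−d₁²/2} = 0.202610
ν = S·φ(d₁)·√T = 5.207549

price = 10.951399
ν = 5.207549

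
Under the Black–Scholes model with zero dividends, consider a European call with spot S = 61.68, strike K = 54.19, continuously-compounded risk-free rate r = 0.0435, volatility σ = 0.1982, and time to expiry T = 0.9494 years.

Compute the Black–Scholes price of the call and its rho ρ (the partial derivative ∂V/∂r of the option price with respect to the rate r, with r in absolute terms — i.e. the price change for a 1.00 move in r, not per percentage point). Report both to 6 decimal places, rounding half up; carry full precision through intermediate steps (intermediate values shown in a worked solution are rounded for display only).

σ√T = 0.1982·√0.9494 = 0.193120
d₁ = (ln(S/K) + (r+σ²/2)T) / (σ√T) = (ln(61.68/54.19) + (0.0435+0.1982²/2)·0.9494) / 0.193120 = (0.129463 + 0.059947) / 0.193120 = 0.980787
d₂ = d₁ − σ√T = 0.980787 − 0.193120 = 0.787666
e^{−rT} = e^{−0.0435·0.9494} = 0.959542
N(d₁) = 0.836651,  N(d₂) = 0.784554
Call price V = S·N(d₁) − K·e^{−rT}·N(d₂) = 51.604638 − 40.794925 = 10.809712
ρ = K·T·e^{−rT}·N(d₂) = 38.730702

price = 10.809712
ρ = 38.730702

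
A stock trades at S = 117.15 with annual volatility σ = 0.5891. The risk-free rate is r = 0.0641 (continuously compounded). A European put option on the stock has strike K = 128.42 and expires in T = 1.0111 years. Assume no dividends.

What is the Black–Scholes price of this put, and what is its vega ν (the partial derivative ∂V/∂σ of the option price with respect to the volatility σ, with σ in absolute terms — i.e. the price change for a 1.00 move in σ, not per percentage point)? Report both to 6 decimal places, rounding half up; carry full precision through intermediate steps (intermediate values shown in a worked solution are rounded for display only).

price = 29.292461
ν = 45.542802

σ√T = 0.5891·√1.0111 = 0.592360
d₁ = (ln(S/K) + (r+σ²/2)T) / (σ√T) = (ln(117.15/128.42) + (0.0641+0.5891²/2)·1.0111) / 0.592360 = (-0.091851 + 0.240257) / 0.592360 = 0.250533
d₂ = d₁ − σ√T = 0.250533 − 0.592360 = -0.341827
e^{−rT} = e^{−0.0641·1.0111} = 0.937244
N(−d₁) = 0.401087,  N(−d₂) = 0.633760
Put price V = K·e^{−rT}·N(−d₂) − S·N(−d₁) = 76.279861 − 46.987400 = 29.292461
φ(d₁) = (1/√(2π))·e^{−d₁²/2} = 0.386617
ν = S·φ(d₁)·√T = 45.542802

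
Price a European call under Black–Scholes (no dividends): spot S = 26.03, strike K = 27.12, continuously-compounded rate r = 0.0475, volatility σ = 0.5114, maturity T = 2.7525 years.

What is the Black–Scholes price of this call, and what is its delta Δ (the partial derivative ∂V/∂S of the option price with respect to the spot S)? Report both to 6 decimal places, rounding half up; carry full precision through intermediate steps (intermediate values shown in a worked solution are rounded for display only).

σ√T = 0.5114·√2.7525 = 0.848446
d₁ = (ln(S/K) + (r+σ²/2)T) / (σ√T) = (ln(26.03/27.12) + (0.0475+0.5114²/2)·2.7525) / 0.848446 = (-0.041022 + 0.490674) / 0.848446 = 0.529972
d₂ = d₁ − σ√T = 0.529972 − 0.848446 = -0.318475
e^{−rT} = e^{−0.0475·2.7525} = 0.877443
N(d₁) = 0.701934,  N(d₂) = 0.375062
Call price V = S·N(d₁) − K·e^{−rT}·N(d₂) = 18.271348 − 8.925078 = 9.346270
Δ = N(d₁) = 0.701934

price = 9.346270
Δ = 0.701934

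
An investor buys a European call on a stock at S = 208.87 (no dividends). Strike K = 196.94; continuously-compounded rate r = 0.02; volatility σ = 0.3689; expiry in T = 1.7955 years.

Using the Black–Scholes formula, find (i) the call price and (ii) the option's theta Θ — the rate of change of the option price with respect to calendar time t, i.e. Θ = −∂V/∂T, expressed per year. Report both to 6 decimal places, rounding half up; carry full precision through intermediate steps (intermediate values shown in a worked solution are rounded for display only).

price = 49.067465
Θ = -12.233329

σ√T = 0.3689·√1.7955 = 0.494312
d₁ = (ln(S/K) + (r+σ²/2)T) / (σ√T) = (ln(208.87/196.94) + (0.02+0.3689²/2)·1.7955) / 0.494312 = (0.058813 + 0.158082) / 0.494312 = 0.438782
d₂ = d₁ − σ√T = 0.438782 − 0.494312 = -0.055530
e^{−rT} = e^{−0.02·1.7955} = 0.964727
N(d₁) = 0.669590,  N(d₂) = 0.477858
Call price V = S·N(d₁) − K·e^{−rT}·N(d₂) = 139.857302 − 90.789837 = 49.067465
φ(d₁) = (1/√(2π))·e^{−d₁²/2} = 0.362329
Θ = −S·φ(d₁)·σ/(2√T) − r·K·e^{−rT}·N(d₂) = −10.417532 − 1.815797 = -12.233329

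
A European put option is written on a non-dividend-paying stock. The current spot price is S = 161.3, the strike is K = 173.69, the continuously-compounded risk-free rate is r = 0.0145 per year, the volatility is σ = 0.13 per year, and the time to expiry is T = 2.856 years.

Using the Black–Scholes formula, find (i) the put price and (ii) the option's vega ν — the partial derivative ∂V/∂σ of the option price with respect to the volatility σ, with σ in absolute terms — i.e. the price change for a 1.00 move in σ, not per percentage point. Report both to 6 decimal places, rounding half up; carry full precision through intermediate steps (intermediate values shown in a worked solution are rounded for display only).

price = 17.171588
ν = 108.667949

σ√T = 0.13·√2.856 = 0.219696
d₁ = (ln(S/K) + (r+σ²/2)T) / (σ√T) = (ln(161.3/173.69) + (0.0145+0.13²/2)·2.856) / 0.219696 = (-0.074006 + 0.065545) / 0.219696 = -0.038512
d₂ = d₁ − σ√T = -0.038512 − 0.219696 = -0.258208
e^{−rT} = e^{−0.0145·2.856} = 0.959434
N(−d₁) = 0.515360,  N(−d₂) = 0.601877
Put price V = K·e^{−rT}·N(−d₂) − S·N(−d₁) = 100.299192 − 83.127605 = 17.171588
φ(d₁) = (1/√(2π))·e^{−d₁²/2} = 0.398647
ν = S·φ(d₁)·√T = 108.667949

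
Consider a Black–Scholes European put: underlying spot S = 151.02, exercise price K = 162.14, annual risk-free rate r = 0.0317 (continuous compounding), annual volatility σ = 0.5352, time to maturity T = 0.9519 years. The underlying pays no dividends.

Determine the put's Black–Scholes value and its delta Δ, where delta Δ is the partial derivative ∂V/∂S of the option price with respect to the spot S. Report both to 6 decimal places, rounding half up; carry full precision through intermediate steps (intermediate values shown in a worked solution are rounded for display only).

price = 35.000160
Δ = -0.427473

σ√T = 0.5352·√0.9519 = 0.522170
d₁ = (ln(S/K) + (r+σ²/2)T) / (σ√T) = (ln(151.02/162.14) + (0.0317+0.5352²/2)·0.9519) / 0.522170 = (-0.071048 + 0.166506) / 0.522170 = 0.182810
d₂ = d₁ − σ√T = 0.182810 − 0.522170 = -0.339360
e^{−rT} = e^{−0.0317·0.9519} = 0.970275
N(−d₁) = 0.427473,  N(−d₂) = 0.632831
Put price V = K·e^{−rT}·N(−d₂) − S·N(−d₁) = 99.557200 − 64.557039 = 35.000160
Δ = −N(−d₁) = -0.427473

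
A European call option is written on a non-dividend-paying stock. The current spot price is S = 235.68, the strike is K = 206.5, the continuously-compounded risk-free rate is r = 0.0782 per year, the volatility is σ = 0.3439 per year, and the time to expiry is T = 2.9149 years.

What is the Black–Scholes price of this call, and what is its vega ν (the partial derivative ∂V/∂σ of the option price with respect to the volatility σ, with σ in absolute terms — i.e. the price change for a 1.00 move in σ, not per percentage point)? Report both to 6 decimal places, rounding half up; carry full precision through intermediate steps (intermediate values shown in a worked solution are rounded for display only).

σ√T = 0.3439·√2.9149 = 0.587143
d₁ = (ln(S/K) + (r+σ²/2)T) / (σ√T) = (ln(235.68/206.5) + (0.0782+0.3439²/2)·2.9149) / 0.587143 = (0.132175 + 0.400314) / 0.587143 = 0.906914
d₂ = d₁ − σ√T = 0.906914 − 0.587143 = 0.319771
e^{−rT} = e^{−0.0782·2.9149} = 0.796168
N(d₁) = 0.817774,  N(d₂) = 0.625429
Call price V = S·N(d₁) − K·e^{−rT}·N(d₂) = 192.732934 − 102.825938 = 89.906997
φ(d₁) = (1/√(2π))·e^{−d₁²/2} = 0.264428
ν = S·φ(d₁)·√T = 106.400237

price = 89.906997
ν = 106.400237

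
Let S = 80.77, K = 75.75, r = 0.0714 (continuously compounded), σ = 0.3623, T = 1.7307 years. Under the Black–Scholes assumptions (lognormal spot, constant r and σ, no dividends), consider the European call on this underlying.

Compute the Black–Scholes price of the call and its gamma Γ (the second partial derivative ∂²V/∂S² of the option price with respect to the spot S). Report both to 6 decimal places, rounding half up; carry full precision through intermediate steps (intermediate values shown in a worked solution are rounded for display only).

price = 21.866242
Γ = 0.008486

σ√T = 0.3623·√1.7307 = 0.476628
d₁ = (ln(S/K) + (r+σ²/2)T) / (σ√T) = (ln(80.77/75.75) + (0.0714+0.3623²/2)·1.7307) / 0.476628 = (0.064167 + 0.237159) / 0.476628 = 0.632204
d₂ = d₁ − σ√T = 0.632204 − 0.476628 = 0.155577
e^{−rT} = e^{−0.0714·1.7307} = 0.883758
N(d₁) = 0.736373,  N(d₂) = 0.561817
Call price V = S·N(d₁) − K·e^{−rT}·N(d₂) = 59.476875 − 37.610632 = 21.866242
φ(d₁) = (1/√(2π))·e^{−d₁²/2} = 0.326678
Γ = φ(d₁) / (S·σ·√T) = 0.008486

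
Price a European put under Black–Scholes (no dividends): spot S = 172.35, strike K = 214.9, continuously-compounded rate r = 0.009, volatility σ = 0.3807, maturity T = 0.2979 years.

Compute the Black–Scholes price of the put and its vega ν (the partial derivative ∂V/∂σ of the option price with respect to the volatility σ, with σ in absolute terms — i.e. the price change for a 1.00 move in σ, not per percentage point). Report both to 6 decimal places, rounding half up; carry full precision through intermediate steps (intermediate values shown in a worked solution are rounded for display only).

price = 44.992397
ν = 24.010595

σ√T = 0.3807·√0.2979 = 0.207787
d₁ = (ln(S/K) + (r+σ²/2)T) / (σ√T) = (ln(172.35/214.9) + (0.009+0.3807²/2)·0.2979) / 0.207787 = (-0.220646 + 0.024269) / 0.207787 = -0.945087
d₂ = d₁ − σ√T = -0.945087 − 0.207787 = -1.152874
e^{−rT} = e^{−0.009·0.2979} = 0.997322
N(−d₁) = 0.827693,  N(−d₂) = 0.875519
Put price V = K·e^{−rT}·N(−d₂) − S·N(−d₁) = 187.645253 − 142.652856 = 44.992397
φ(d₁) = (1/√(2π))·e^{−d₁²/2} = 0.255244
ν = S·φ(d₁)·√T = 24.010595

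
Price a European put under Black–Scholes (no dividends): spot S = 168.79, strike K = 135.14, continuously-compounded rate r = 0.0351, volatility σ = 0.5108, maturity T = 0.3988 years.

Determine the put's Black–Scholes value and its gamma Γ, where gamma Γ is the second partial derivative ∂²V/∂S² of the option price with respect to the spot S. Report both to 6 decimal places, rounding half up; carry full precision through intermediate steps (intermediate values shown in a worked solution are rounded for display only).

σ√T = 0.5108·√0.3988 = 0.322573
d₁ = (ln(S/K) + (r+σ²/2)T) / (σ√T) = (ln(168.79/135.14) + (0.0351+0.5108²/2)·0.3988) / 0.322573 = (0.222344 + 0.066025) / 0.322573 = 0.893963
d₂ = d₁ − σ√T = 0.893963 − 0.322573 = 0.571390
e^{−rT} = e^{−0.0351·0.3988} = 0.986100
N(−d₁) = 0.185671,  N(−d₂) = 0.283868
Put price V = K·e^{−rT}·N(−d₂) − S·N(−d₁) = 37.828633 − 31.339369 = 6.489264
φ(d₁) = (1/√(2π))·e^{−d₁²/2} = 0.267530
Γ = φ(d₁) / (S·σ·√T) = 0.004914

price = 6.489264
Γ = 0.004914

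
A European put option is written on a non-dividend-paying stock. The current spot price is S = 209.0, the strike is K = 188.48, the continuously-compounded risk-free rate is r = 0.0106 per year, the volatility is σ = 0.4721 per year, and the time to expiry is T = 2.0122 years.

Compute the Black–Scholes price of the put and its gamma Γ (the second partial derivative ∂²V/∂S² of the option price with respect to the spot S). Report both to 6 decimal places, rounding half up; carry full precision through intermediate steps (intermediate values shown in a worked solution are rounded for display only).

σ√T = 0.4721·√2.0122 = 0.669683
d₁ = (ln(S/K) + (r+σ²/2)T) / (σ√T) = (ln(209.0/188.48) + (0.0106+0.4721²/2)·2.0122) / 0.669683 = (0.103342 + 0.245567) / 0.669683 = 0.521007
d₂ = d₁ − σ√T = 0.521007 − 0.669683 = -0.148677
e^{−rT} = e^{−0.0106·2.0122} = 0.978897
N(−d₁) = 0.301181,  N(−d₂) = 0.559096
Put price V = K·e^{−rT}·N(−d₂) − S·N(−d₁) = 103.154493 − 62.946832 = 40.207661
φ(d₁) = (1/√(2π))·e^{−d₁²/2} = 0.348310
Γ = φ(d₁) / (S·σ·√T) = 0.002489

price = 40.207661
Γ = 0.002489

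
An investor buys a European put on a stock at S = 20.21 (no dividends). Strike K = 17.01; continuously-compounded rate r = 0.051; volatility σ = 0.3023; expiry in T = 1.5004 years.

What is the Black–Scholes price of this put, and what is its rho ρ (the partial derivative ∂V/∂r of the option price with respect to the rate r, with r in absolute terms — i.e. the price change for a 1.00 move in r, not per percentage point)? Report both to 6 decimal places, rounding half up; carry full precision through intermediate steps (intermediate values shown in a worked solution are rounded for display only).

price = 0.980025
ρ = -7.402726

σ√T = 0.3023·√1.5004 = 0.370290
d₁ = (ln(S/K) + (r+σ²/2)T) / (σ√T) = (ln(20.21/17.01) + (0.051+0.3023²/2)·1.5004) / 0.370290 = (0.172376 + 0.145078) / 0.370290 = 0.857312
d₂ = d₁ − σ√T = 0.857312 − 0.370290 = 0.487022
e^{−rT} = e^{−0.051·1.5004} = 0.926334
N(−d₁) = 0.195636,  N(−d₂) = 0.313121
Put price V = K·e^{−rT}·N(−d₂) − S·N(−d₁) = 4.933835 − 3.953809 = 0.980025
ρ = −K·T·e^{−rT}·N(−d₂) = -7.402726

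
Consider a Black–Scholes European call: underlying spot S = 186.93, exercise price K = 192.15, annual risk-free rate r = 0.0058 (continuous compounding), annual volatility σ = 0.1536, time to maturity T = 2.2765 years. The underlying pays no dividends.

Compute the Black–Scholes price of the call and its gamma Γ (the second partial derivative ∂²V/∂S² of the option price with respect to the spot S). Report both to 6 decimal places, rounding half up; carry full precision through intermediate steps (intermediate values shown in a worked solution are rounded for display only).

σ√T = 0.1536·√2.2765 = 0.231753
d₁ = (ln(S/K) + (r+σ²/2)T) / (σ√T) = (ln(186.93/192.15) + (0.0058+0.1536²/2)·2.2765) / 0.231753 = (-0.027542 + 0.040058) / 0.231753 = 0.054007
d₂ = d₁ − σ√T = 0.054007 − 0.231753 = -0.177746
e^{−rT} = e^{−0.0058·2.2765} = 0.986883
N(d₁) = 0.521535,  N(d₂) = 0.429461
Call price V = S·N(d₁) − K·e^{−rT}·N(d₂) = 97.490579 − 81.438571 = 16.052009
φ(d₁) = (1/√(2π))·e^{−d₁²/2} = 0.398361
Γ = φ(d₁) / (S·σ·√T) = 0.009195

price = 16.052009
Γ = 0.009195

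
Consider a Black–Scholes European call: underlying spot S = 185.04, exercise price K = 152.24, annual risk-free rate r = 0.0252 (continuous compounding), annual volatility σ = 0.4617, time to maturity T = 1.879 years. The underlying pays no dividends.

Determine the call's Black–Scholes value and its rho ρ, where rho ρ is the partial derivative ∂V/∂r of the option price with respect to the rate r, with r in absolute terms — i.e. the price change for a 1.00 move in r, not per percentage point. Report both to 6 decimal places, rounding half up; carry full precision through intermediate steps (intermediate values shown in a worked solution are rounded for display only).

price = 63.782463
ρ = 143.665969

σ√T = 0.4617·√1.879 = 0.632883
d₁ = (ln(S/K) + (r+σ²/2)T) / (σ√T) = (ln(185.04/152.24) + (0.0252+0.4617²/2)·1.879) / 0.632883 = (0.195114 + 0.247621) / 0.632883 = 0.699553
d₂ = d₁ − σ√T = 0.699553 − 0.632883 = 0.066670
e^{−rT} = e^{−0.0252·1.879} = 0.953753
N(d₁) = 0.757897,  N(d₂) = 0.526578
Call price V = S·N(d₁) − K·e^{−rT}·N(d₂) = 140.241201 − 76.458738 = 63.782463
ρ = K·T·e^{−rT}·N(d₂) = 143.665969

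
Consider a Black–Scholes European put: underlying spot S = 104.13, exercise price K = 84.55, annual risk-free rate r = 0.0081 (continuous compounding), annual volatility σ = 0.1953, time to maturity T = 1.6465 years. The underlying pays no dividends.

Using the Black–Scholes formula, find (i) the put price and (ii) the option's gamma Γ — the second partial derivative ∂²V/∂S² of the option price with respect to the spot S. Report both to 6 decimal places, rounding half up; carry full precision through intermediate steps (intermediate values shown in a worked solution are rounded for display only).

price = 2.402123
Γ = 0.009183

σ√T = 0.1953·√1.6465 = 0.250601
d₁ = (ln(S/K) + (r+σ²/2)T) / (σ√T) = (ln(104.13/84.55) + (0.0081+0.1953²/2)·1.6465) / 0.250601 = (0.208297 + 0.044737) / 0.250601 = 1.009709
d₂ = d₁ − σ√T = 1.009709 − 0.250601 = 0.759107
e^{−rT} = e^{−0.0081·1.6465} = 0.986752
N(−d₁) = 0.156317,  N(−d₂) = 0.223894
Put price V = K·e^{−rT}·N(−d₂) − S·N(−d₁) = 18.679460 − 16.277337 = 2.402123
φ(d₁) = (1/√(2π))·e^{−d₁²/2} = 0.239622
Γ = φ(d₁) / (S·σ·√T) = 0.009183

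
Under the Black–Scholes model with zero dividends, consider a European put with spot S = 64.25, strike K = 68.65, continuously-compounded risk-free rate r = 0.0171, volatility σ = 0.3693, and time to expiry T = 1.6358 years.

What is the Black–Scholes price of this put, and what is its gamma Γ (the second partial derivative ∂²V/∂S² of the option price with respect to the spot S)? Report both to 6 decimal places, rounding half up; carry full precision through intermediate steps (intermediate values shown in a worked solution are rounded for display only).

σ√T = 0.3693·√1.6358 = 0.472329
d₁ = (ln(S/K) + (r+σ²/2)T) / (σ√T) = (ln(64.25/68.65) + (0.0171+0.3693²/2)·1.6358) / 0.472329 = (-0.066239 + 0.139519) / 0.472329 = 0.155146
d₂ = d₁ − σ√T = 0.155146 − 0.472329 = -0.317183
e^{−rT} = e^{−0.0171·1.6358} = 0.972415
N(−d₁) = 0.438353,  N(−d₂) = 0.624447
Put price V = K·e^{−rT}·N(−d₂) − S·N(−d₁) = 41.685814 − 28.164182 = 13.521632
φ(d₁) = (1/√(2π))·e^{−d₁²/2} = 0.394170
Γ = φ(d₁) / (S·σ·√T) = 0.012989

price = 13.521632
Γ = 0.012989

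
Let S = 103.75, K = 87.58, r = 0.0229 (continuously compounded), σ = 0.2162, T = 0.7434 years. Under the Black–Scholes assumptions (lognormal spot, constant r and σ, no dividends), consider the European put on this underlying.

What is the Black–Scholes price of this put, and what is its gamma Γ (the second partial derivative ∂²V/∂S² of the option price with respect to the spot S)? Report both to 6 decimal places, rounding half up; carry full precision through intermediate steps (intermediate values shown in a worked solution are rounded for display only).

price = 1.463153
Γ = 0.011346

σ√T = 0.2162·√0.7434 = 0.186409
d₁ = (ln(S/K) + (r+σ²/2)T) / (σ√T) = (ln(103.75/87.58) + (0.0229+0.2162²/2)·0.7434) / 0.186409 = (0.169431 + 0.034398) / 0.186409 = 1.093453
d₂ = d₁ − σ√T = 1.093453 − 0.186409 = 0.907044
e^{−rT} = e^{−0.0229·0.7434} = 0.983120
N(−d₁) = 0.137097,  N(−d₂) = 0.182192
Put price V = K·e^{−rT}·N(−d₂) − S·N(−d₁) = 15.687016 − 14.223863 = 1.463153
φ(d₁) = (1/√(2π))·e^{−d₁²/2} = 0.219422
Γ = φ(d₁) / (S·σ·√T) = 0.011346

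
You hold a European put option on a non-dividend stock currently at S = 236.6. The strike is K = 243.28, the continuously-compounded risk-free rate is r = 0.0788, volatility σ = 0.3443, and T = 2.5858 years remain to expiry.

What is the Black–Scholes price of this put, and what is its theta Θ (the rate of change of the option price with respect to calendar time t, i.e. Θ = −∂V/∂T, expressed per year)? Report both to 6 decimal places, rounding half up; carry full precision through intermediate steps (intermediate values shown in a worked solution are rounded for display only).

σ√T = 0.3443·√2.5858 = 0.553649
d₁ = (ln(S/K) + (r+σ²/2)T) / (σ√T) = (ln(236.6/243.28) + (0.0788+0.3443²/2)·2.5858) / 0.553649 = (-0.027842 + 0.357025) / 0.553649 = 0.594569
d₂ = d₁ − σ√T = 0.594569 − 0.553649 = 0.040920
e^{−rT} = e^{−0.0788·2.5858} = 0.815657
N(−d₁) = 0.276066,  N(−d₂) = 0.483680
Put price V = K·e^{−rT}·N(−d₂) − S·N(−d₁) = 95.978081 − 65.317166 = 30.660916
φ(d₁) = (1/√(2π))·e^{−d₁²/2} = 0.334307
Θ = −S·φ(d₁)·σ/(2√T) + r·K·e^{−rT}·N(−d₂) = −8.467791 + 7.563073 = -0.904718

price = 30.660916
Θ = -0.904718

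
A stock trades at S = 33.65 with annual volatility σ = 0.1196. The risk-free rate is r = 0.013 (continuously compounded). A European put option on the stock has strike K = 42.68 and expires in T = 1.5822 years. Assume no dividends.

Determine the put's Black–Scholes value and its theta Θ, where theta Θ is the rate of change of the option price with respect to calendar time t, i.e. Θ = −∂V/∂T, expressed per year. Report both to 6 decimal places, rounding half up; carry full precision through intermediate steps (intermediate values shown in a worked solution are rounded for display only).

σ√T = 0.1196·√1.5822 = 0.150439
d₁ = (ln(S/K) + (r+σ²/2)T) / (σ√T) = (ln(33.65/42.68) + (0.013+0.1196²/2)·1.5822) / 0.150439 = (-0.237717 + 0.031885) / 0.150439 = -1.368210
d₂ = d₁ − σ√T = -1.368210 − 0.150439 = -1.518649
e^{−rT} = e^{−0.013·1.5822} = 0.979641
N(−d₁) = 0.914377,  N(−d₂) = 0.935575
Put price V = K·e^{−rT}·N(−d₂) − S·N(−d₁) = 39.117401 − 30.768778 = 8.348623
φ(d₁) = (1/√(2π))·e^{−d₁²/2} = 0.156463
Θ = −S·φ(d₁)·σ/(2√T) + r·K·e^{−rT}·N(−d₂) = −0.250303 + 0.508526 = 0.258223

price = 8.348623
Θ = 0.258223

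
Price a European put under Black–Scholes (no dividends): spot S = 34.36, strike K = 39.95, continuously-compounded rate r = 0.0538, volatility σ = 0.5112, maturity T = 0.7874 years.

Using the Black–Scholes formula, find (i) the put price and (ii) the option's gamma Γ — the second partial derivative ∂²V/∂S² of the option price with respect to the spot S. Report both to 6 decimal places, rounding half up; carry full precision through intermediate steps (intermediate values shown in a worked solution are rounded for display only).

σ√T = 0.5112·√0.7874 = 0.453616
d₁ = (ln(S/K) + (r+σ²/2)T) / (σ√T) = (ln(34.36/39.95) + (0.0538+0.5112²/2)·0.7874) / 0.453616 = (-0.150736 + 0.145246) / 0.453616 = -0.012102
d₂ = d₁ − σ√T = -0.012102 − 0.453616 = -0.465718
e^{−rT} = e^{−0.0538·0.7874} = 0.958523
N(−d₁) = 0.504828,  N(−d₂) = 0.679291
Put price V = K·e^{−rT}·N(−d₂) − S·N(−d₁) = 26.012089 − 17.345885 = 8.666204
φ(d₁) = (1/√(2π))·e^{−d₁²/2} = 0.398913
Γ = φ(d₁) / (S·σ·√T) = 0.025594

price = 8.666204
Γ = 0.025594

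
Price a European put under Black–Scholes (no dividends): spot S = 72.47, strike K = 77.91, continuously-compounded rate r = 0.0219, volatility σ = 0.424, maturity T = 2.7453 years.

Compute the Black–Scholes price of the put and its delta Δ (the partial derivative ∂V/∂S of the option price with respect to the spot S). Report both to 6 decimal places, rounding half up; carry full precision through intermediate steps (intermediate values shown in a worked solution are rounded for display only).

σ√T = 0.424·√2.7453 = 0.702523
d₁ = (ln(S/K) + (r+σ²/2)T) / (σ√T) = (ln(72.47/77.91) + (0.0219+0.424²/2)·2.7453) / 0.702523 = (-0.072382 + 0.306892) / 0.702523 = 0.333811
d₂ = d₁ − σ√T = 0.333811 − 0.702523 = -0.368712
e^{−rT} = e^{−0.0219·2.7453} = 0.941650
N(−d₁) = 0.369261,  N(−d₂) = 0.643829
Put price V = K·e^{−rT}·N(−d₂) − S·N(−d₁) = 47.233815 − 26.760353 = 20.473462
Δ = −N(−d₁) = -0.369261

price = 20.473462
Δ = -0.369261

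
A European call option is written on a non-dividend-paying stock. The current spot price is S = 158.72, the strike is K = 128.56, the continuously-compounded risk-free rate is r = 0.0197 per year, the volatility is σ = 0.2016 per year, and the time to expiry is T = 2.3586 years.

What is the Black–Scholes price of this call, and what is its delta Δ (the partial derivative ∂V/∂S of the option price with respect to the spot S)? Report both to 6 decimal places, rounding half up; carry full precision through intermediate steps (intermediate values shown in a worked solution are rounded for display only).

price = 40.880423
Δ = 0.837825

σ√T = 0.2016·√2.3586 = 0.309612
d₁ = (ln(S/K) + (r+σ²/2)T) / (σ√T) = (ln(158.72/128.56) + (0.0197+0.2016²/2)·2.3586) / 0.309612 = (0.210746 + 0.094394) / 0.309612 = 0.985557
d₂ = d₁ − σ√T = 0.985557 − 0.309612 = 0.675945
e^{−rT} = e^{−0.0197·2.3586} = 0.954599
N(d₁) = 0.837825,  N(d₂) = 0.750462
Call price V = S·N(d₁) − K·e^{−rT}·N(d₂) = 132.979530 − 92.099107 = 40.880423
Δ = N(d₁) = 0.837825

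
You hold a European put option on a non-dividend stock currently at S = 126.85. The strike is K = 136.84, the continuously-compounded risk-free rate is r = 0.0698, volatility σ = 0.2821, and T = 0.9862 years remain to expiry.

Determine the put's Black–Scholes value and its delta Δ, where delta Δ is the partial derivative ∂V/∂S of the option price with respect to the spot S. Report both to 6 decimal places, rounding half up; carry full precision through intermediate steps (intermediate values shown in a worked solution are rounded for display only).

σ√T = 0.2821·√0.9862 = 0.280147
d₁ = (ln(S/K) + (r+σ²/2)T) / (σ√T) = (ln(126.85/136.84) + (0.0698+0.2821²/2)·0.9862) / 0.280147 = (-0.075807 + 0.108078) / 0.280147 = 0.115192
d₂ = d₁ − σ√T = 0.115192 − 0.280147 = -0.164954
e^{−rT} = e^{−0.0698·0.9862} = 0.933479
N(−d₁) = 0.454146,  N(−d₂) = 0.565510
Put price V = K·e^{−rT}·N(−d₂) − S·N(−d₁) = 72.236709 − 57.608458 = 14.628251
Δ = −N(−d₁) = -0.454146

price = 14.628251
Δ = -0.454146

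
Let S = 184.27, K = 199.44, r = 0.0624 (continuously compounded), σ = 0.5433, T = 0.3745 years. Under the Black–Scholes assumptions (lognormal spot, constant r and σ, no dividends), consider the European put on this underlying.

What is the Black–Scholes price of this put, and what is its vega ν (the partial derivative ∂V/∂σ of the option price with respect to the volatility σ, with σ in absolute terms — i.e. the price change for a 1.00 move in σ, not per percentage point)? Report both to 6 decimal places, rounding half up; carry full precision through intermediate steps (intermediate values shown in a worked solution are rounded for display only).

price = 30.656141
ν = 44.987326

σ√T = 0.5433·√0.3745 = 0.332480
d₁ = (ln(S/K) + (r+σ²/2)T) / (σ√T) = (ln(184.27/199.44) + (0.0624+0.5433²/2)·0.3745) / 0.332480 = (-0.079111 + 0.078640) / 0.332480 = -0.001417
d₂ = d₁ − σ√T = -0.001417 − 0.332480 = -0.333897
e^{−rT} = e^{−0.0624·0.3745} = 0.976902
N(−d₁) = 0.500565,  N(−d₂) = 0.630771
Put price V = K·e^{−rT}·N(−d₂) − S·N(−d₁) = 122.895297 − 92.239156 = 30.656141
φ(d₁) = (1/√(2π))·e^{−d₁²/2} = 0.398942
ν = S·φ(d₁)·√T = 44.987326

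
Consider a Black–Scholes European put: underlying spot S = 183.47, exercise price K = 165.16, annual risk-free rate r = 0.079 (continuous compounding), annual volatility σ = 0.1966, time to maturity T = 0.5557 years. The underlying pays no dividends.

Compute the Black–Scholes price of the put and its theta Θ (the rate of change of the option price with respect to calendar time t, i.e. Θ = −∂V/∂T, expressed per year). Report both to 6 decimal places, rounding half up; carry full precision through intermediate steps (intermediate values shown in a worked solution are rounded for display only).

price = 2.009758
Θ = -3.171215

σ√T = 0.1966·√0.5557 = 0.146556
d₁ = (ln(S/K) + (r+σ²/2)T) / (σ√T) = (ln(183.47/165.16) + (0.079+0.1966²/2)·0.5557) / 0.146556 = (0.105136 + 0.054640) / 0.146556 = 1.090205
d₂ = d₁ − σ√T = 1.090205 − 0.146556 = 0.943649
e^{−rT} = e^{−0.079·0.5557} = 0.957049
N(−d₁) = 0.137811,  N(−d₂) = 0.172675
Put price V = K·e^{−rT}·N(−d₂) − S·N(−d₁) = 27.294026 − 25.284269 = 2.009758
φ(d₁) = (1/√(2π))·e^{−d₁²/2} = 0.220202
Θ = −S·φ(d₁)·σ/(2√T) + r·K·e^{−rT}·N(−d₂) = −5.327443 + 2.156228 = -3.171215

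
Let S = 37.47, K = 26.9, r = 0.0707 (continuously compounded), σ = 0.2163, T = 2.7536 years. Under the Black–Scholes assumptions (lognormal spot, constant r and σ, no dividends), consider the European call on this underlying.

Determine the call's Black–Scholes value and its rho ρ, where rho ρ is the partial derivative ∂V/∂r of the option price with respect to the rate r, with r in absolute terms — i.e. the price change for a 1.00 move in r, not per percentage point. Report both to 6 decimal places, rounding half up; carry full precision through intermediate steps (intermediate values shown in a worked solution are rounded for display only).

price = 15.652338
ρ = 54.921948

σ√T = 0.2163·√2.7536 = 0.358928
d₁ = (ln(S/K) + (r+σ²/2)T) / (σ√T) = (ln(37.47/26.9) + (0.0707+0.2163²/2)·2.7536) / 0.358928 = (0.331414 + 0.259094) / 0.358928 = 1.645202
d₂ = d₁ − σ√T = 1.645202 − 0.358928 = 1.286274
e^{−rT} = e^{−0.0707·2.7536} = 0.823098
N(d₁) = 0.950036,  N(d₂) = 0.900826
Call price V = S·N(d₁) − K·e^{−rT}·N(d₂) = 35.597844 − 19.945507 = 15.652338
ρ = K·T·e^{−rT}·N(d₂) = 54.921948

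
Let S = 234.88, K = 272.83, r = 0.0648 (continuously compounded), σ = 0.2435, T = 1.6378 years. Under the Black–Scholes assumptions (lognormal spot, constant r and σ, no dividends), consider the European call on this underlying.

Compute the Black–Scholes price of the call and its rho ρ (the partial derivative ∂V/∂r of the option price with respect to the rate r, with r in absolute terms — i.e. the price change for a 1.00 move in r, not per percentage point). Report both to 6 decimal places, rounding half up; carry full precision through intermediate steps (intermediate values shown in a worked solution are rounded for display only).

price = 24.780743
ρ = 154.175163

σ√T = 0.2435·√1.6378 = 0.311623
d₁ = (ln(S/K) + (r+σ²/2)T) / (σ√T) = (ln(234.88/272.83) + (0.0648+0.2435²/2)·1.6378) / 0.311623 = (-0.149774 + 0.154684) / 0.311623 = 0.015755
d₂ = d₁ − σ√T = 0.015755 − 0.311623 = -0.295868
e^{−rT} = e^{−0.0648·1.6378} = 0.899308
N(d₁) = 0.506285,  N(d₂) = 0.383666
Call price V = S·N(d₁) − K·e^{−rT}·N(d₂) = 118.916268 − 94.135525 = 24.780743
ρ = K·T·e^{−rT}·N(d₂) = 154.175163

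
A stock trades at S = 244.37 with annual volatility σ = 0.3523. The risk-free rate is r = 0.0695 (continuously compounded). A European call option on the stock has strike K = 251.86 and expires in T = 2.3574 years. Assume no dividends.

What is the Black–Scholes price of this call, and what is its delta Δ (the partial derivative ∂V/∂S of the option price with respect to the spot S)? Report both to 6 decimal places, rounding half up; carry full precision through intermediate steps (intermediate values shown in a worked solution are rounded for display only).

σ√T = 0.3523·√2.3574 = 0.540915
d₁ = (ln(S/K) + (r+σ²/2)T) / (σ√T) = (ln(244.37/251.86) + (0.0695+0.3523²/2)·2.3574) / 0.540915 = (-0.030190 + 0.310134) / 0.540915 = 0.517538
d₂ = d₁ − σ√T = 0.517538 − 0.540915 = -0.023378
e^{−rT} = e^{−0.0695·2.3574} = 0.848878
N(d₁) = 0.697610,  N(d₂) = 0.490675
Call price V = S·N(d₁) − K·e^{−rT}·N(d₂) = 170.474853 − 104.905490 = 65.569363
Δ = N(d₁) = 0.697610

price = 65.569363
Δ = 0.697610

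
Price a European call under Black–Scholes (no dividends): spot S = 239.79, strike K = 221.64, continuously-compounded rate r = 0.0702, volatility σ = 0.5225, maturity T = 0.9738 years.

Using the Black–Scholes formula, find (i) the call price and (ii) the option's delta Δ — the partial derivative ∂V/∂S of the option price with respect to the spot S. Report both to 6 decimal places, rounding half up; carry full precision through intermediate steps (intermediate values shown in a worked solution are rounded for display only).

price = 63.637101
Δ = 0.706449

σ√T = 0.5225·√0.9738 = 0.515610
d₁ = (ln(S/K) + (r+σ²/2)T) / (σ√T) = (ln(239.79/221.64) + (0.0702+0.5225²/2)·0.9738) / 0.515610 = (0.078709 + 0.201288) / 0.515610 = 0.543040
d₂ = d₁ − σ√T = 0.543040 − 0.515610 = 0.027430
e^{−rT} = e^{−0.0702·0.9738} = 0.933923
N(d₁) = 0.706449,  N(d₂) = 0.510942
Call price V = S·N(d₁) − K·e^{−rT}·N(d₂) = 169.399349 − 105.762248 = 63.637101
Δ = N(d₁) = 0.706449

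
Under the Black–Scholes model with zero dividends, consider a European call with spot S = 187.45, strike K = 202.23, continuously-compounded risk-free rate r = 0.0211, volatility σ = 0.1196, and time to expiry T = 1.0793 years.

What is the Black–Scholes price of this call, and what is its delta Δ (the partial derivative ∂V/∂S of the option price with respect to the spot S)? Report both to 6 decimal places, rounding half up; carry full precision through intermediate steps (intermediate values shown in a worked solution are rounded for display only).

σ√T = 0.1196·√1.0793 = 0.124252
d₁ = (ln(S/K) + (r+σ²/2)T) / (σ√T) = (ln(187.45/202.23) + (0.0211+0.1196²/2)·1.0793) / 0.124252 = (-0.075894 + 0.030492) / 0.124252 = -0.365396
d₂ = d₁ − σ√T = -0.365396 − 0.124252 = -0.489648
e^{−rT} = e^{−0.0211·1.0793} = 0.977484
N(d₁) = 0.357408,  N(d₂) = 0.312192
Call price V = S·N(d₁) − K·e^{−rT}·N(d₂) = 66.996123 − 61.712991 = 5.283132
Δ = N(d₁) = 0.357408

price = 5.283132
Δ = 0.357408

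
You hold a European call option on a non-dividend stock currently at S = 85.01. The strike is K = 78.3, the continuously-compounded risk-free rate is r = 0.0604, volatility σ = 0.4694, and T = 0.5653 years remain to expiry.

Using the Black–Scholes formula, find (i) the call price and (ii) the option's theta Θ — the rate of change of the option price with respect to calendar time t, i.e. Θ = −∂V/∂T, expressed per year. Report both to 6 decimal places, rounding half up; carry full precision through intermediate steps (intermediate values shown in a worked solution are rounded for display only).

σ√T = 0.4694·√0.5653 = 0.352925
d₁ = (ln(S/K) + (r+σ²/2)T) / (σ√T) = (ln(85.01/78.3) + (0.0604+0.4694²/2)·0.5653) / 0.352925 = (0.082221 + 0.096422) / 0.352925 = 0.506180
d₂ = d₁ − σ√T = 0.506180 − 0.352925 = 0.153254
e^{−rT} = e^{−0.0604·0.5653} = 0.966432
N(d₁) = 0.693635,  N(d₂) = 0.560901
Call price V = S·N(d₁) − K·e^{−rT}·N(d₂) = 58.965886 − 42.444314 = 16.521572
φ(d₁) = (1/√(2π))·e^{−d₁²/2} = 0.350972
Θ = −S·φ(d₁)·σ/(2√T) − r·K·e^{−rT}·N(d₂) = −9.313581 − 2.563637 = -11.877218

price = 16.521572
Θ = -11.877218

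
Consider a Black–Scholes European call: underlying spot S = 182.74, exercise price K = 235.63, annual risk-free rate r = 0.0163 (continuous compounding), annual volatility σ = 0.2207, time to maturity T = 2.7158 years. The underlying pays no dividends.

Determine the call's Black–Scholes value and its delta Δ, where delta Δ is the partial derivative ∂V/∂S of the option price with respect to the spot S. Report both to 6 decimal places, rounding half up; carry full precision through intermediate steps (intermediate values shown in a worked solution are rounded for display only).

σ√T = 0.2207·√2.7158 = 0.363707
d₁ = (ln(S/K) + (r+σ²/2)T) / (σ√T) = (ln(182.74/235.63) + (0.0163+0.2207²/2)·2.7158) / 0.363707 = (-0.254198 + 0.110409) / 0.363707 = -0.395345
d₂ = d₁ − σ√T = -0.395345 − 0.363707 = -0.759052
e^{−rT} = e^{−0.0163·2.7158} = 0.956698
N(d₁) = 0.346294,  N(d₂) = 0.223911
Call price V = S·N(d₁) − K·e^{−rT}·N(d₂) = 63.281792 − 50.475490 = 12.806302
Δ = N(d₁) = 0.346294

price = 12.806302
Δ = 0.346294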